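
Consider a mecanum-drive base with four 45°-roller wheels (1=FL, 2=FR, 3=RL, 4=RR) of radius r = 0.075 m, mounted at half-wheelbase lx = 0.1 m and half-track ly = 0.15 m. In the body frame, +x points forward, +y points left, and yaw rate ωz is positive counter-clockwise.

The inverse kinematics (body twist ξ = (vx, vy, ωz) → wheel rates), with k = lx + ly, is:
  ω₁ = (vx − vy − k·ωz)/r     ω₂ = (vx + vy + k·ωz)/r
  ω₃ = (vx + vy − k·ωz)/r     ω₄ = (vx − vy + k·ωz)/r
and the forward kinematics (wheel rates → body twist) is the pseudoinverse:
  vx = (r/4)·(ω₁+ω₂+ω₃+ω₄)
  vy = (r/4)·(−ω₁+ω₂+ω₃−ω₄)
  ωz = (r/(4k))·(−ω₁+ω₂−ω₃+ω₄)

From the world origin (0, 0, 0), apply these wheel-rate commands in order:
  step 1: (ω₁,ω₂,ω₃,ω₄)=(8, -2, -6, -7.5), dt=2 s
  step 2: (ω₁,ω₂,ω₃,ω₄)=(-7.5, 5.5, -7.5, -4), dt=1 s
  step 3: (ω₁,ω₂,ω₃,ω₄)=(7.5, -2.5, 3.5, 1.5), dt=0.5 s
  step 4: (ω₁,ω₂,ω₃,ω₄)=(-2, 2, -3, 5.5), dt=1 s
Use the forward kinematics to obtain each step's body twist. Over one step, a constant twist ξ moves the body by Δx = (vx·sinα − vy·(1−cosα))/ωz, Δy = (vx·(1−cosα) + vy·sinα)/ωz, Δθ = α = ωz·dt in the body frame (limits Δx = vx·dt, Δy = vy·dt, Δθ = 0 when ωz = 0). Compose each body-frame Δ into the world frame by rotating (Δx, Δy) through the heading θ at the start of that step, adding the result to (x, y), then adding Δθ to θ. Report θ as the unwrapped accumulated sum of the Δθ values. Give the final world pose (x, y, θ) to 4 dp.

step 1: ξ=(vx,vy,ωz)=(-0.1406, -0.1594, -0.8625), dt=2.0 → body Δ=(-0.3743, 0.0055, -1.7250) → world pose (-0.3743, 0.0055, -1.7250)
step 2: ξ=(vx,vy,ωz)=(-0.2531, 0.1781, 1.2375), dt=1.0 → body Δ=(-0.2901, -0.0016, 1.2375) → world pose (-0.3313, 0.2924, -0.4875)
step 3: ξ=(vx,vy,ωz)=(0.1875, -0.1500, -0.9000), dt=0.5 → body Δ=(0.0740, -0.0932, -0.4500) → world pose (-0.3096, 0.1754, -0.9375)
step 4: ξ=(vx,vy,ωz)=(0.0469, -0.0844, 0.9375), dt=1.0 → body Δ=(0.0770, -0.0521, 0.9375) → world pose (-0.3060, 0.0824, 0.0000)

(-0.3060, 0.0824, 0.0000)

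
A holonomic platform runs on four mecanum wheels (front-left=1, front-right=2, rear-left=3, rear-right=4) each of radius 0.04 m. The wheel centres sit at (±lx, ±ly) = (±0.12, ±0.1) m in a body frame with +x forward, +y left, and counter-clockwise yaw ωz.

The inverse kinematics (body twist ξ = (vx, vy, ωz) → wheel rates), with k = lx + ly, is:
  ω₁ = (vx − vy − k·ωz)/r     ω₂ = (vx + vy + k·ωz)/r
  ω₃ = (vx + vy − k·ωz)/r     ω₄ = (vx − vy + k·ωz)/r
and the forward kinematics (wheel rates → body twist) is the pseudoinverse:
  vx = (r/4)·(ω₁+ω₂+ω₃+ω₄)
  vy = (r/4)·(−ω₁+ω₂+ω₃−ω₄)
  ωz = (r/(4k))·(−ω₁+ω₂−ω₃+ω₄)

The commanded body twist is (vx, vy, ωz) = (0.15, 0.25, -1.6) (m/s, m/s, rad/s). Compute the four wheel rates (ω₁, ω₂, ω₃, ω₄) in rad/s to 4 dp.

(6.3000, 1.2000, 18.8000, -11.3000)

k = lx + ly = 0.12 + 0.1 = 0.2200;  k·ωz = 0.2200·-1.6 = -0.3520
ω₁ (FL) = (vx − vy − k·ωz)/r = 0.2520/0.04 = 6.3000
ω₂ (FR) = (vx + vy + k·ωz)/r = 0.0480/0.04 = 1.2000
ω₃ (RL) = (vx + vy − k·ωz)/r = 0.7520/0.04 = 18.8000
ω₄ (RR) = (vx − vy + k·ωz)/r = -0.4520/0.04 = -11.3000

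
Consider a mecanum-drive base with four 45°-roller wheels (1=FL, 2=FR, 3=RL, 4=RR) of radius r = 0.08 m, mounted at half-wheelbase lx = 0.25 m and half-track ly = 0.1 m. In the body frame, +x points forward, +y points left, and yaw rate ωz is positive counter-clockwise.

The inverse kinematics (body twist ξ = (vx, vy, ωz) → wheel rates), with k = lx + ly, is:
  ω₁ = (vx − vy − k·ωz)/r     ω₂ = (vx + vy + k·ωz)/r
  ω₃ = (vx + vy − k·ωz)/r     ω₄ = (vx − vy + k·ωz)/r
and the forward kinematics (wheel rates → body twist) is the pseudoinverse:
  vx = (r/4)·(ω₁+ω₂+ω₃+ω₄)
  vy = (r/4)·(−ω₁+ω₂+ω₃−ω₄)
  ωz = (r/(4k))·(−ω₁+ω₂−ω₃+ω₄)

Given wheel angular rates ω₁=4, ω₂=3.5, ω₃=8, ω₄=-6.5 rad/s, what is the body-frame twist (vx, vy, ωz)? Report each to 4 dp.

(0.1800, 0.2800, -0.8571)

k = lx + ly = 0.25 + 0.1 = 0.3500
ω₁+ω₂+ω₃+ω₄ = 9.0000  →  vx = (0.08/4)·9.0000 = 0.1800
−ω₁+ω₂+ω₃−ω₄ = 14.0000  →  vy = (0.08/4)·14.0000 = 0.2800
−ω₁+ω₂−ω₃+ω₄ = -15.0000  →  ωz = (0.08/1.4000)·-15.0000 = -0.8571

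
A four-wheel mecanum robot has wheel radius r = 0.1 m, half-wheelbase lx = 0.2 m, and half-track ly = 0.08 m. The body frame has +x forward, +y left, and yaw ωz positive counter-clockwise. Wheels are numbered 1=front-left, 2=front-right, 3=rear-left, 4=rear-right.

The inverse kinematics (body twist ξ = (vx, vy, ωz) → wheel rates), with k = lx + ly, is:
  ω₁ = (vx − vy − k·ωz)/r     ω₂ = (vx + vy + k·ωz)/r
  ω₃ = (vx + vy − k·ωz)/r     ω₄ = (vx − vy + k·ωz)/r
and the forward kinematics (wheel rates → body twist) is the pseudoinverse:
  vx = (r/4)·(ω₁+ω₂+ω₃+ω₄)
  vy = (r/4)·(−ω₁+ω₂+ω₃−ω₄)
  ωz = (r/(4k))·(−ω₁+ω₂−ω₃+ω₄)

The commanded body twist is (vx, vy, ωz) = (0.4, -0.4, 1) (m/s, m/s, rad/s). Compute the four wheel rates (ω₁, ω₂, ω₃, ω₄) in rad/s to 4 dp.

(5.2000, 2.8000, -2.8000, 10.8000)

k = lx + ly = 0.2 + 0.08 = 0.2800;  k·ωz = 0.2800·1 = 0.2800
ω₁ (FL) = (vx − vy − k·ωz)/r = 0.5200/0.1 = 5.2000
ω₂ (FR) = (vx + vy + k·ωz)/r = 0.2800/0.1 = 2.8000
ω₃ (RL) = (vx + vy − k·ωz)/r = -0.2800/0.1 = -2.8000
ω₄ (RR) = (vx − vy + k·ωz)/r = 1.0800/0.1 = 10.8000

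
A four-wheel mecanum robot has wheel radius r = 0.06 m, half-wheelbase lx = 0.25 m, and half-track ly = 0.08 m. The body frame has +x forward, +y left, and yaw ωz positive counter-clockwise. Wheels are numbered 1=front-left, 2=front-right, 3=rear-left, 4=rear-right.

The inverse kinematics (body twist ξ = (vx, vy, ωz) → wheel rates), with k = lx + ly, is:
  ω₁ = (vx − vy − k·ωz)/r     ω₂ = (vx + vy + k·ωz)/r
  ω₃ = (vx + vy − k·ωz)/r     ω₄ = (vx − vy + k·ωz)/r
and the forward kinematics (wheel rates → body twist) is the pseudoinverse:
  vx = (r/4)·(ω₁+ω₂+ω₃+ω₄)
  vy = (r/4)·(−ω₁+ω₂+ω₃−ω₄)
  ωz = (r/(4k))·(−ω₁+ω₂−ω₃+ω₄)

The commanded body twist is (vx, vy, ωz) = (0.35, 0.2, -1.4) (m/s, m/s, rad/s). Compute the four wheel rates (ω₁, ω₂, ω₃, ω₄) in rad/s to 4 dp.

k = lx + ly = 0.25 + 0.08 = 0.3300;  k·ωz = 0.3300·-1.4 = -0.4620
ω₁ (FL) = (vx − vy − k·ωz)/r = 0.6120/0.06 = 10.2000
ω₂ (FR) = (vx + vy + k·ωz)/r = 0.0880/0.06 = 1.4667
ω₃ (RL) = (vx + vy − k·ωz)/r = 1.0120/0.06 = 16.8667
ω₄ (RR) = (vx − vy + k·ωz)/r = -0.3120/0.06 = -5.2000

(10.2000, 1.4667, 16.8667, -5.2000)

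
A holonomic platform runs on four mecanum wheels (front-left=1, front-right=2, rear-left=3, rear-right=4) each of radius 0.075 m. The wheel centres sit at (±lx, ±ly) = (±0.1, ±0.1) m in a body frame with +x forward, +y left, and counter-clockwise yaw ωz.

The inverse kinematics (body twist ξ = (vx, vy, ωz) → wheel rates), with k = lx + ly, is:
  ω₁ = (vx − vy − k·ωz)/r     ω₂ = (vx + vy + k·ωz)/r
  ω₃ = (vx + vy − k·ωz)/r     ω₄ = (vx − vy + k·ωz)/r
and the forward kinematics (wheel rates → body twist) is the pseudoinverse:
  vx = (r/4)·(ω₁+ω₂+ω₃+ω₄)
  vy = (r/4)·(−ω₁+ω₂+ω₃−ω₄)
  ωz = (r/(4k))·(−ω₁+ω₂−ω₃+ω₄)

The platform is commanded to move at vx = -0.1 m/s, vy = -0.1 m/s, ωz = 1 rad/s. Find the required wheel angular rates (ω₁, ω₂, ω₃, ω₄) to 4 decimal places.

k = lx + ly = 0.1 + 0.1 = 0.2000;  k·ωz = 0.2000·1 = 0.2000
ω₁ (FL) = (vx − vy − k·ωz)/r = -0.2000/0.075 = -2.6667
ω₂ (FR) = (vx + vy + k·ωz)/r = 0.0000/0.075 = 0.0000
ω₃ (RL) = (vx + vy − k·ωz)/r = -0.4000/0.075 = -5.3333
ω₄ (RR) = (vx − vy + k·ωz)/r = 0.2000/0.075 = 2.6667

(-2.6667, 0.0000, -5.3333, 2.6667)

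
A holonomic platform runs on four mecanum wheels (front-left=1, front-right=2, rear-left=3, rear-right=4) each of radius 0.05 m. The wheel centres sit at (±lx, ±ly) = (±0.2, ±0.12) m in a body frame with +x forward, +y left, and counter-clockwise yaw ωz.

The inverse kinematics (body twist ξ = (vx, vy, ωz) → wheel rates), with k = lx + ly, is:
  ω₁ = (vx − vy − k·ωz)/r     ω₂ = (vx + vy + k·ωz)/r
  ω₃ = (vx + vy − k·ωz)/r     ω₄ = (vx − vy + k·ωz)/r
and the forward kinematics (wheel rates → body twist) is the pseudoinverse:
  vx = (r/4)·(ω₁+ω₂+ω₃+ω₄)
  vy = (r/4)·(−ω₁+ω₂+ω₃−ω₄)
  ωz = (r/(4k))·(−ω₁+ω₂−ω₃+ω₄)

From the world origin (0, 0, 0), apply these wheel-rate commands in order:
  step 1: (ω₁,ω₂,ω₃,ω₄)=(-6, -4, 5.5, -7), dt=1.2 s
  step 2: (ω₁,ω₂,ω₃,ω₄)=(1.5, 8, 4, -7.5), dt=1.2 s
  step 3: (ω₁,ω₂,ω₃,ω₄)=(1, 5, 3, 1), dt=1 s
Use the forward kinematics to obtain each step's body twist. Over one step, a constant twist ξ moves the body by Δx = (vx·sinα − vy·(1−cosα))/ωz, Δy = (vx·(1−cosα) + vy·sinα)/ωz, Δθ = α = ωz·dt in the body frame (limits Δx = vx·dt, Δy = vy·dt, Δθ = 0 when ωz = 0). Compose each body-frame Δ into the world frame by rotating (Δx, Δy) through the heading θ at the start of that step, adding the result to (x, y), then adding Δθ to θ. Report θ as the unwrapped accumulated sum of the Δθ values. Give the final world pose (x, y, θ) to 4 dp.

step 1: ξ=(vx,vy,ωz)=(-0.1438, 0.1813, -0.4102), dt=1.2 → body Δ=(-0.1132, 0.2504, -0.4922) → world pose (-0.1132, 0.2504, -0.4922)
step 2: ξ=(vx,vy,ωz)=(0.0750, 0.2250, -0.1953), dt=1.2 → body Δ=(0.1207, 0.2570, -0.2344) → world pose (0.1146, 0.4199, -0.7266)
step 3: ξ=(vx,vy,ωz)=(0.1250, 0.0750, 0.0781), dt=1.0 → body Δ=(0.1219, 0.0798, 0.0781) → world pose (0.2588, 0.3986, -0.6484)

(0.2588, 0.3986, -0.6484)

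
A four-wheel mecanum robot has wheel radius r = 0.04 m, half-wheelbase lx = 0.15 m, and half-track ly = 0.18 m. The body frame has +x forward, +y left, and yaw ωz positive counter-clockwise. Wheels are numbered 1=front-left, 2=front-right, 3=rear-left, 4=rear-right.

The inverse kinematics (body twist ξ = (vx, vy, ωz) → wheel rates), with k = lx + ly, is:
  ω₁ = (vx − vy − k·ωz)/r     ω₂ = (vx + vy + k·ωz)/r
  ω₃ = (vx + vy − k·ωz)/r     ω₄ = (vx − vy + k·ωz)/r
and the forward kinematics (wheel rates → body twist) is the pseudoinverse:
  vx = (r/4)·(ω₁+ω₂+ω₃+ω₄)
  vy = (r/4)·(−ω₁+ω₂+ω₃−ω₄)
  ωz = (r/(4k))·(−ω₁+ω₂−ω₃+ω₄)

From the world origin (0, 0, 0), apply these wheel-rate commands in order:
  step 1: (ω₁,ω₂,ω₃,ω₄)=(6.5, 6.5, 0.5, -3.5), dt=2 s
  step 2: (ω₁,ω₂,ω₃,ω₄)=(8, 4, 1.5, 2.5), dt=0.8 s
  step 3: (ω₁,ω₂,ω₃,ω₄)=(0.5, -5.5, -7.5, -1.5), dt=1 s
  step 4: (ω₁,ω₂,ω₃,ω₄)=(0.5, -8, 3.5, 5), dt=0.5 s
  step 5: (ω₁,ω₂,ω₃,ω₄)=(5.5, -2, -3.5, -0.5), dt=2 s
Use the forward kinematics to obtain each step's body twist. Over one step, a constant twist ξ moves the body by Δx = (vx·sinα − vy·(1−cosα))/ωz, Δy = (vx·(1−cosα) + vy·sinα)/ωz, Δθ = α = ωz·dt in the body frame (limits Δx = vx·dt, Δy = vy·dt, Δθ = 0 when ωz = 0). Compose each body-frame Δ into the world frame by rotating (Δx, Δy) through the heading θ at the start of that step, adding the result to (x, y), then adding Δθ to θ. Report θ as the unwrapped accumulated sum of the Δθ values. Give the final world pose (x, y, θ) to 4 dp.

(0.0169, -0.3101, -0.6939)

step 1: ξ=(vx,vy,ωz)=(0.1000, 0.0400, -0.1212), dt=2.0 → body Δ=(0.2077, 0.0551, -0.2424) → world pose (0.2077, 0.0551, -0.2424)
step 2: ξ=(vx,vy,ωz)=(0.1600, -0.0500, -0.0909), dt=0.8 → body Δ=(0.1264, -0.0446, -0.0727) → world pose (0.3197, -0.0186, -0.3152)
step 3: ξ=(vx,vy,ωz)=(-0.1400, -0.1200, 0.0000), dt=1.0 → body Δ=(-0.1400, -0.1200, 0.0000) → world pose (0.1494, -0.0893, -0.3152)
step 4: ξ=(vx,vy,ωz)=(0.0100, -0.1000, -0.2121), dt=0.5 → body Δ=(0.0023, -0.0502, -0.1061) → world pose (0.1361, -0.1377, -0.4212)
step 5: ξ=(vx,vy,ωz)=(-0.0050, -0.1050, -0.1364), dt=2.0 → body Δ=(-0.0383, -0.2061, -0.2727) → world pose (0.0169, -0.3101, -0.6939)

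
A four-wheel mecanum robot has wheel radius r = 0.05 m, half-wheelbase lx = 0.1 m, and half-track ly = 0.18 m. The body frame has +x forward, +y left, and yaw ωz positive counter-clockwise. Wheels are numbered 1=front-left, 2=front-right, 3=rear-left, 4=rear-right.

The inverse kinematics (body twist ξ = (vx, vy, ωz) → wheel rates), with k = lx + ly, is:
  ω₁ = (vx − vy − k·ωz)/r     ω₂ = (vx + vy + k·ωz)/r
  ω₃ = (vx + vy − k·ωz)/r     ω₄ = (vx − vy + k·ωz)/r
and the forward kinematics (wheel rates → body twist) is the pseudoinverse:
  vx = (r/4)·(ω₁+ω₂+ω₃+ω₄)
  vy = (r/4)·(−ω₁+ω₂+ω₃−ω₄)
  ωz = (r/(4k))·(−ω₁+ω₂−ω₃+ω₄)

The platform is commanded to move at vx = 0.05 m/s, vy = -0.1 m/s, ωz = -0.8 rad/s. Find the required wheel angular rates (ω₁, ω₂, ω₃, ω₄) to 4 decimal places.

(7.4800, -5.4800, 3.4800, -1.4800)

k = lx + ly = 0.1 + 0.18 = 0.2800;  k·ωz = 0.2800·-0.8 = -0.2240
ω₁ (FL) = (vx − vy − k·ωz)/r = 0.3740/0.05 = 7.4800
ω₂ (FR) = (vx + vy + k·ωz)/r = -0.2740/0.05 = -5.4800
ω₃ (RL) = (vx + vy − k·ωz)/r = 0.1740/0.05 = 3.4800
ω₄ (RR) = (vx − vy + k·ωz)/r = -0.0740/0.05 = -1.4800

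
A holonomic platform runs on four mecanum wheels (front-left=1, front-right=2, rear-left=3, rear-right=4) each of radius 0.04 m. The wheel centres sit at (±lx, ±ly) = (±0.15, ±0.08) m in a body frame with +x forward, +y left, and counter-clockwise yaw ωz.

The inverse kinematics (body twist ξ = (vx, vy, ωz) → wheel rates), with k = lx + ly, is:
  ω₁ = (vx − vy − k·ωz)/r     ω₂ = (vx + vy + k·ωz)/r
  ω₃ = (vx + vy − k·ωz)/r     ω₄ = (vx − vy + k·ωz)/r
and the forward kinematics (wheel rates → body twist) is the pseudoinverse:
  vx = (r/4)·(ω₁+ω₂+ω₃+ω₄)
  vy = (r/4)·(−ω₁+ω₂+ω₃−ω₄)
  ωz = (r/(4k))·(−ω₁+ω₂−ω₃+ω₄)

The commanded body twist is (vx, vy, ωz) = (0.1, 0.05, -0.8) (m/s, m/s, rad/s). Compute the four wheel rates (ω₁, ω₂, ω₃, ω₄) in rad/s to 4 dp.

k = lx + ly = 0.15 + 0.08 = 0.2300;  k·ωz = 0.2300·-0.8 = -0.1840
ω₁ (FL) = (vx − vy − k·ωz)/r = 0.2340/0.04 = 5.8500
ω₂ (FR) = (vx + vy + k·ωz)/r = -0.0340/0.04 = -0.8500
ω₃ (RL) = (vx + vy − k·ωz)/r = 0.3340/0.04 = 8.3500
ω₄ (RR) = (vx − vy + k·ωz)/r = -0.1340/0.04 = -3.3500

(5.8500, -0.8500, 8.3500, -3.3500)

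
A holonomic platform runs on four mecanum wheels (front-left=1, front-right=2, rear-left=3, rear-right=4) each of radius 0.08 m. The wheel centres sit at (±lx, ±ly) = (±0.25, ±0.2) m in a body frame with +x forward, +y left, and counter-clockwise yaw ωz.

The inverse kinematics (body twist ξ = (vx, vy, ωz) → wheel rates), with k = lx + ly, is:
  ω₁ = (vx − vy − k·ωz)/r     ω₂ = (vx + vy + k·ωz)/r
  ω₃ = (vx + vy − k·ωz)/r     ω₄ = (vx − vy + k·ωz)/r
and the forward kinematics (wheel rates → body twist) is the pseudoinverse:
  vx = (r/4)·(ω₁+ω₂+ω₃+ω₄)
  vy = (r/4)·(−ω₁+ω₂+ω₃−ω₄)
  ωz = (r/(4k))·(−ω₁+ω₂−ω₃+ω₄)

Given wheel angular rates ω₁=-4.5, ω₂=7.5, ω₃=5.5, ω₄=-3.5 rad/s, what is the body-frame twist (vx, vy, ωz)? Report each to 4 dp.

k = lx + ly = 0.25 + 0.2 = 0.4500
ω₁+ω₂+ω₃+ω₄ = 5.0000  →  vx = (0.08/4)·5.0000 = 0.1000
−ω₁+ω₂+ω₃−ω₄ = 21.0000  →  vy = (0.08/4)·21.0000 = 0.4200
−ω₁+ω₂−ω₃+ω₄ = 3.0000  →  ωz = (0.08/1.8000)·3.0000 = 0.1333

(0.1000, 0.4200, 0.1333)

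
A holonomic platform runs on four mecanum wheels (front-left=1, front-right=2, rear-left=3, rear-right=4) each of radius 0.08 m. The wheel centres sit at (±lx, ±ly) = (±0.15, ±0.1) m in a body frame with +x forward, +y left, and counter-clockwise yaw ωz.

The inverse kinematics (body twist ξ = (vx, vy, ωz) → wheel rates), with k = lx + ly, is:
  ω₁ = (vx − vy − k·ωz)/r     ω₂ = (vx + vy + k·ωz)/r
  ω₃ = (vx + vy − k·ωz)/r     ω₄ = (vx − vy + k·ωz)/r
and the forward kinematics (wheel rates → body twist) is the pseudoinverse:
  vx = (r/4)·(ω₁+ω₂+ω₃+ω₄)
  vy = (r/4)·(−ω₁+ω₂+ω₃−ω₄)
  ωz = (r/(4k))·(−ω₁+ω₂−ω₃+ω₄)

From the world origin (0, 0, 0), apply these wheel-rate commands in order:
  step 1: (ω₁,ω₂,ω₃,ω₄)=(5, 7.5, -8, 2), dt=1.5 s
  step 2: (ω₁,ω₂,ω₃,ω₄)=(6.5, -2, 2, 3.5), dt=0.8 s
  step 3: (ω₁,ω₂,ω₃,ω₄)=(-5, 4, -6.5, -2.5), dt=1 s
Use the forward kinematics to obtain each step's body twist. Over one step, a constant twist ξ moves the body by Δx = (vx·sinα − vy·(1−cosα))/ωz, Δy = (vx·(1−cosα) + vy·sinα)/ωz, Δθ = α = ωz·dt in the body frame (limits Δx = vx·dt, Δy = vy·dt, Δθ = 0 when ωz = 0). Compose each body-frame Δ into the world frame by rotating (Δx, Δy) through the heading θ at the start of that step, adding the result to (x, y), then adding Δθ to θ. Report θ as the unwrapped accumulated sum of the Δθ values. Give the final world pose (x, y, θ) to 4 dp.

step 1: ξ=(vx,vy,ωz)=(0.1300, -0.1500, 1.0000), dt=1.5 → body Δ=(0.2691, -0.0288, 1.5000) → world pose (0.2691, -0.0288, 1.5000)
step 2: ξ=(vx,vy,ωz)=(0.2000, -0.2000, -0.5600), dt=0.8 → body Δ=(0.1195, -0.1899, -0.4480) → world pose (0.4670, 0.0769, 1.0520)
step 3: ξ=(vx,vy,ωz)=(-0.2000, 0.1000, 1.0400), dt=1.0 → body Δ=(-0.2133, -0.0120, 1.0400) → world pose (0.3717, -0.1143, 2.0920)

(0.3717, -0.1143, 2.0920)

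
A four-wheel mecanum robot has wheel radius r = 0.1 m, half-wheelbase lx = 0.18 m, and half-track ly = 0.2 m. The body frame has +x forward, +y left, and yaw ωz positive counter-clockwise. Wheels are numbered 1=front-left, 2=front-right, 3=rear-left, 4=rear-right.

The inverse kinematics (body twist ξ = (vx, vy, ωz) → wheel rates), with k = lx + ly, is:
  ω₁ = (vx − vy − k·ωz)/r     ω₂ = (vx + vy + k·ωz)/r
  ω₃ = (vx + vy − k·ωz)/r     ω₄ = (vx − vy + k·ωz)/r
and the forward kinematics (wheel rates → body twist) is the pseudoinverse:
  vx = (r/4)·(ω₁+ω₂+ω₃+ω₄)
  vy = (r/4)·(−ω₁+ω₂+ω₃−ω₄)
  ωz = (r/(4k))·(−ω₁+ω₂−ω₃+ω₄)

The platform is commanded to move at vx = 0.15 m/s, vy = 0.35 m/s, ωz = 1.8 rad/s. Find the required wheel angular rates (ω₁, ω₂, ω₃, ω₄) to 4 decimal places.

k = lx + ly = 0.18 + 0.2 = 0.3800;  k·ωz = 0.3800·1.8 = 0.6840
ω₁ (FL) = (vx − vy − k·ωz)/r = -0.8840/0.1 = -8.8400
ω₂ (FR) = (vx + vy + k·ωz)/r = 1.1840/0.1 = 11.8400
ω₃ (RL) = (vx + vy − k·ωz)/r = -0.1840/0.1 = -1.8400
ω₄ (RR) = (vx − vy + k·ωz)/r = 0.4840/0.1 = 4.8400

(-8.8400, 11.8400, -1.8400, 4.8400)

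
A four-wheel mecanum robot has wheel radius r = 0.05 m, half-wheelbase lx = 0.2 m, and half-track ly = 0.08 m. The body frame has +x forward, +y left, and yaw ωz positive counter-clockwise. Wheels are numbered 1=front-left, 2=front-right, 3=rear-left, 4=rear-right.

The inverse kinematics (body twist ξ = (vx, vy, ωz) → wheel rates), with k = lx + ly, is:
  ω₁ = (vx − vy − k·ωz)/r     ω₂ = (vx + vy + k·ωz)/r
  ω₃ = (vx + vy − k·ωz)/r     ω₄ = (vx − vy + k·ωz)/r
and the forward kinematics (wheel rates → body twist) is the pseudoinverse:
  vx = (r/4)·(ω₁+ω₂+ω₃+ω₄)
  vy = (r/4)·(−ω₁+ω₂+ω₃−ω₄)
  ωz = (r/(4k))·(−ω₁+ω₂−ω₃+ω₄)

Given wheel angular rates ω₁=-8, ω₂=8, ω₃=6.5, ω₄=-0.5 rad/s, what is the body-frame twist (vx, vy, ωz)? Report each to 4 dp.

k = lx + ly = 0.2 + 0.08 = 0.2800
ω₁+ω₂+ω₃+ω₄ = 6.0000  →  vx = (0.05/4)·6.0000 = 0.0750
−ω₁+ω₂+ω₃−ω₄ = 23.0000  →  vy = (0.05/4)·23.0000 = 0.2875
−ω₁+ω₂−ω₃+ω₄ = 9.0000  →  ωz = (0.05/1.1200)·9.0000 = 0.4018

(0.0750, 0.2875, 0.4018)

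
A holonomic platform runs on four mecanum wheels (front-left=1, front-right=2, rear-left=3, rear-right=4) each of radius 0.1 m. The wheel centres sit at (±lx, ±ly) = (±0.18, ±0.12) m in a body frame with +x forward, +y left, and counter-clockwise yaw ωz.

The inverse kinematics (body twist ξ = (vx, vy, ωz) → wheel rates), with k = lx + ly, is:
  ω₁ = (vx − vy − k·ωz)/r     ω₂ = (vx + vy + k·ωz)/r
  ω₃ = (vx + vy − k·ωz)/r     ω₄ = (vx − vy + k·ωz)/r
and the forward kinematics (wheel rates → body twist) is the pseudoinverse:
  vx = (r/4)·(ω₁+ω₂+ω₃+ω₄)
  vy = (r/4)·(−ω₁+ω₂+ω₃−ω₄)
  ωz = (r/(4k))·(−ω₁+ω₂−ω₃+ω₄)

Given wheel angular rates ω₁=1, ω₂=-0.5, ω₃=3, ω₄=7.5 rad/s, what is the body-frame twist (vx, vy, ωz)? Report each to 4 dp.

k = lx + ly = 0.18 + 0.12 = 0.3000
ω₁+ω₂+ω₃+ω₄ = 11.0000  →  vx = (0.1/4)·11.0000 = 0.2750
−ω₁+ω₂+ω₃−ω₄ = -6.0000  →  vy = (0.1/4)·-6.0000 = -0.1500
−ω₁+ω₂−ω₃+ω₄ = 3.0000  →  ωz = (0.1/1.2000)·3.0000 = 0.2500

(0.2750, -0.1500, 0.2500)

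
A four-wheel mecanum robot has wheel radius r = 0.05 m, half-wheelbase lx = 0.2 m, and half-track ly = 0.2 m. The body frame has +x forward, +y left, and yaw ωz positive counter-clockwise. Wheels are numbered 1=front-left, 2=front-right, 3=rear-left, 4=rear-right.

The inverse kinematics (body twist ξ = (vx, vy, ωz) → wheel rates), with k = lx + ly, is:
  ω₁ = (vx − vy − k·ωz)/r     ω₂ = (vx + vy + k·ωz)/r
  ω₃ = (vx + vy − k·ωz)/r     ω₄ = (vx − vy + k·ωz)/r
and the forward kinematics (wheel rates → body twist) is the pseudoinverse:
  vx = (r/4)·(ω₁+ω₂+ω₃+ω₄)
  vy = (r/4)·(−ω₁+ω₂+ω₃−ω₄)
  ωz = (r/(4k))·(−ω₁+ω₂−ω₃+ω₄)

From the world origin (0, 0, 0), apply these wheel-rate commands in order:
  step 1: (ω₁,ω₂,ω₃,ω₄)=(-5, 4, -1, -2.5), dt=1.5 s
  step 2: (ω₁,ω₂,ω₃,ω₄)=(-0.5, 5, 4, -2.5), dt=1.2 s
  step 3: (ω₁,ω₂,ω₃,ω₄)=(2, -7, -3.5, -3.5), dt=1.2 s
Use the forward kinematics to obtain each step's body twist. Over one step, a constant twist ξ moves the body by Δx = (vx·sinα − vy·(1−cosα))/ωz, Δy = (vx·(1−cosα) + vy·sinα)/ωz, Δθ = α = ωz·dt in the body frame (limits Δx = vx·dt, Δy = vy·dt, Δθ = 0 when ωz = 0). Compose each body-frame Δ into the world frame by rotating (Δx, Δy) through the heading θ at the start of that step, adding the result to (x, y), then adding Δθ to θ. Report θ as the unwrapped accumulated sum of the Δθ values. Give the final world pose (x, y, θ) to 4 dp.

step 1: ξ=(vx,vy,ωz)=(-0.0562, 0.1313, 0.2344), dt=1.5 → body Δ=(-0.1169, 0.1782, 0.3516) → world pose (-0.1169, 0.1782, 0.3516)
step 2: ξ=(vx,vy,ωz)=(0.0750, 0.1500, -0.0312), dt=1.2 → body Δ=(0.0934, 0.1783, -0.0375) → world pose (-0.0906, 0.3777, 0.3141)
step 3: ξ=(vx,vy,ωz)=(-0.1500, -0.1125, -0.2812), dt=1.2 → body Δ=(-0.1992, -0.1024, -0.3375) → world pose (-0.2484, 0.2188, -0.0234)

(-0.2484, 0.2188, -0.0234)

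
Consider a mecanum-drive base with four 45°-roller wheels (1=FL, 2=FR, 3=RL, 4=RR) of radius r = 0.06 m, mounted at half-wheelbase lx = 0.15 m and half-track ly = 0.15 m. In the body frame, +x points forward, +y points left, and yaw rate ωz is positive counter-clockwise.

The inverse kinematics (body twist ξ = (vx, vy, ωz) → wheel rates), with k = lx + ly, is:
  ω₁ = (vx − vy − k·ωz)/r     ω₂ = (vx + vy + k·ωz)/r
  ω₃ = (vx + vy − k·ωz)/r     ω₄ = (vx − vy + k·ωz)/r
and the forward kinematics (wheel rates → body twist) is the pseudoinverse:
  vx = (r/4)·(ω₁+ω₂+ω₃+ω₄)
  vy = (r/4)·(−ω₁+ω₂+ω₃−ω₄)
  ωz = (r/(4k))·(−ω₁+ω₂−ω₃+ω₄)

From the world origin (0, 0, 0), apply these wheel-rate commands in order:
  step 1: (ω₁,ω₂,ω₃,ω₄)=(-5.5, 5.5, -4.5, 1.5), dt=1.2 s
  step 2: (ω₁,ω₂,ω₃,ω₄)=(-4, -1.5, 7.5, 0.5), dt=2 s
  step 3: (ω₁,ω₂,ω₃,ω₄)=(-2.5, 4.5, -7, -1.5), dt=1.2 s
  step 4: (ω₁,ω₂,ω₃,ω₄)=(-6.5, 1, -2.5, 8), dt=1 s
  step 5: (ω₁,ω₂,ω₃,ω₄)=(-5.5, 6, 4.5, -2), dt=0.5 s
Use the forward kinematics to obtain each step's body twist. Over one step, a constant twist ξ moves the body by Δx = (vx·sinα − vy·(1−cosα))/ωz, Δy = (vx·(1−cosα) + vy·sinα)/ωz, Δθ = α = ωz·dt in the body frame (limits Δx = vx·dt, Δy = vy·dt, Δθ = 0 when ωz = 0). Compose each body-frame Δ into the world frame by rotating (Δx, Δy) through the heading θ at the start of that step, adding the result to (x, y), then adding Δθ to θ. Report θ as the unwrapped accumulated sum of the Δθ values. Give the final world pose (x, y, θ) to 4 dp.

(-0.3993, 0.1613, 2.3450)

step 1: ξ=(vx,vy,ωz)=(-0.0450, 0.0750, 0.8500), dt=1.2 → body Δ=(-0.0872, 0.0500, 1.0200) → world pose (-0.0872, 0.0500, 1.0200)
step 2: ξ=(vx,vy,ωz)=(0.0375, 0.1425, -0.2250), dt=2.0 → body Δ=(0.1355, 0.2589, -0.4500) → world pose (-0.2368, 0.3009, 0.5700)
step 3: ξ=(vx,vy,ωz)=(-0.0975, 0.0225, 0.6250), dt=1.2 → body Δ=(-0.1160, -0.0173, 0.7500) → world pose (-0.3251, 0.2238, 1.3200)
step 4: ξ=(vx,vy,ωz)=(0.0000, -0.0450, 0.9000), dt=1.0 → body Δ=(0.0189, -0.0392, 0.9000) → world pose (-0.2825, 0.2324, 2.2200)
step 5: ξ=(vx,vy,ωz)=(0.0450, 0.2700, 0.2500), dt=0.5 → body Δ=(0.0140, 0.1361, 0.1250) → world pose (-0.3993, 0.1613, 2.3450)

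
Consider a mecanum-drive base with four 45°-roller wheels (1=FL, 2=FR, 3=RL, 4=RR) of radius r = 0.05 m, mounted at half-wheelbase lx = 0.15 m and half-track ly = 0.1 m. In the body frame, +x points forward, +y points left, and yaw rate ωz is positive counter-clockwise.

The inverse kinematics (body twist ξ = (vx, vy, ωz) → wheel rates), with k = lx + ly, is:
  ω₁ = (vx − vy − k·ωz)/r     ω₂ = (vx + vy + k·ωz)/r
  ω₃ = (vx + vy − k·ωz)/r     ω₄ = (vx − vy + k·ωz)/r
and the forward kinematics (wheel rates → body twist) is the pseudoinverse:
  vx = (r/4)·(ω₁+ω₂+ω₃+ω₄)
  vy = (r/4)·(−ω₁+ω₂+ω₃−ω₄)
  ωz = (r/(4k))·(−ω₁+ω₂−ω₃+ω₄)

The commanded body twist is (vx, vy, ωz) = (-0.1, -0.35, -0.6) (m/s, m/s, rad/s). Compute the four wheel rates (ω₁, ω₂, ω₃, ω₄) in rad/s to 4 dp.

k = lx + ly = 0.15 + 0.1 = 0.2500;  k·ωz = 0.2500·-0.6 = -0.1500
ω₁ (FL) = (vx − vy − k·ωz)/r = 0.4000/0.05 = 8.0000
ω₂ (FR) = (vx + vy + k·ωz)/r = -0.6000/0.05 = -12.0000
ω₃ (RL) = (vx + vy − k·ωz)/r = -0.3000/0.05 = -6.0000
ω₄ (RR) = (vx − vy + k·ωz)/r = 0.1000/0.05 = 2.0000

(8.0000, -12.0000, -6.0000, 2.0000)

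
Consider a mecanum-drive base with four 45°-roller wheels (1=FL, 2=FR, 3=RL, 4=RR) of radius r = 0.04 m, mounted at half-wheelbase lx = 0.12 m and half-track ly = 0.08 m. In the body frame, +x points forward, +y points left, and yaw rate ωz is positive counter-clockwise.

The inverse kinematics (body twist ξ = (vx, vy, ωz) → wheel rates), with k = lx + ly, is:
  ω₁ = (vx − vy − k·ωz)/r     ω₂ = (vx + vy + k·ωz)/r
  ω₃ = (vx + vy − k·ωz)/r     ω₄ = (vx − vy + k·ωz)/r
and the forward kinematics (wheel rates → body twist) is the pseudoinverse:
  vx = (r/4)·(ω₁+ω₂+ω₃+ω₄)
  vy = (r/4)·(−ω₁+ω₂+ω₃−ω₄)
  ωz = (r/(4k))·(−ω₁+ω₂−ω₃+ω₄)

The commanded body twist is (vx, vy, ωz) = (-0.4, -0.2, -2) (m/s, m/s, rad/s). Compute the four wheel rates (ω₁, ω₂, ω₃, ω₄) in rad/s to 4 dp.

(5.0000, -25.0000, -5.0000, -15.0000)

k = lx + ly = 0.12 + 0.08 = 0.2000;  k·ωz = 0.2000·-2 = -0.4000
ω₁ (FL) = (vx − vy − k·ωz)/r = 0.2000/0.04 = 5.0000
ω₂ (FR) = (vx + vy + k·ωz)/r = -1.0000/0.04 = -25.0000
ω₃ (RL) = (vx + vy − k·ωz)/r = -0.2000/0.04 = -5.0000
ω₄ (RR) = (vx − vy + k·ωz)/r = -0.6000/0.04 = -15.0000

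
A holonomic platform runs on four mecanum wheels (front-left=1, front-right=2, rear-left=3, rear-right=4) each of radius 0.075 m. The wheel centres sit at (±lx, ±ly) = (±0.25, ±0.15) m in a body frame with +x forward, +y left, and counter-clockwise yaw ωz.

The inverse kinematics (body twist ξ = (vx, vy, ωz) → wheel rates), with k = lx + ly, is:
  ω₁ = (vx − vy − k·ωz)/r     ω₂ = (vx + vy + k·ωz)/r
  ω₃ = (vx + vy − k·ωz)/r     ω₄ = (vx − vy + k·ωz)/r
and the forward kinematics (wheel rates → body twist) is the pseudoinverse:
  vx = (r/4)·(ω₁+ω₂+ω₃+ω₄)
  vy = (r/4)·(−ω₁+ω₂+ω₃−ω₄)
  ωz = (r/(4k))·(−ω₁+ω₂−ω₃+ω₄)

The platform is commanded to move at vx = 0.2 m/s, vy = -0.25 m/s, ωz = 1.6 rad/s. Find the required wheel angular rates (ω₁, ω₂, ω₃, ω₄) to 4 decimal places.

(-2.5333, 7.8667, -9.2000, 14.5333)

k = lx + ly = 0.25 + 0.15 = 0.4000;  k·ωz = 0.4000·1.6 = 0.6400
ω₁ (FL) = (vx − vy − k·ωz)/r = -0.1900/0.075 = -2.5333
ω₂ (FR) = (vx + vy + k·ωz)/r = 0.5900/0.075 = 7.8667
ω₃ (RL) = (vx + vy − k·ωz)/r = -0.6900/0.075 = -9.2000
ω₄ (RR) = (vx − vy + k·ωz)/r = 1.0900/0.075 = 14.5333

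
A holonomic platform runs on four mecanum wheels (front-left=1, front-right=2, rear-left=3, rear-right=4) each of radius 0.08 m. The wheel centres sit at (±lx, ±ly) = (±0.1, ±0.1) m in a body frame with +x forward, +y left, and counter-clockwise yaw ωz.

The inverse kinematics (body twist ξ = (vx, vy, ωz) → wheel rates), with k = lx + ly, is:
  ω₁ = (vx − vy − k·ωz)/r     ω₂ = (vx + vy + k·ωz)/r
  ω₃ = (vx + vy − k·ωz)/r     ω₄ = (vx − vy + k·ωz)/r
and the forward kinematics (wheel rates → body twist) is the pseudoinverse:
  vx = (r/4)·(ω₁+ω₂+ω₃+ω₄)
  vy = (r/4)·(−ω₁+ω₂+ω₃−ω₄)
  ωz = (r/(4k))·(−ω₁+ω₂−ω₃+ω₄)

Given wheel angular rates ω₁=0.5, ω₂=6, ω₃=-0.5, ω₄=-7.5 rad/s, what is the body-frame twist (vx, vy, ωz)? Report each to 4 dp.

k = lx + ly = 0.1 + 0.1 = 0.2000
ω₁+ω₂+ω₃+ω₄ = -1.5000  →  vx = (0.08/4)·-1.5000 = -0.0300
−ω₁+ω₂+ω₃−ω₄ = 12.5000  →  vy = (0.08/4)·12.5000 = 0.2500
−ω₁+ω₂−ω₃+ω₄ = -1.5000  →  ωz = (0.08/0.8000)·-1.5000 = -0.1500

(-0.0300, 0.2500, -0.1500)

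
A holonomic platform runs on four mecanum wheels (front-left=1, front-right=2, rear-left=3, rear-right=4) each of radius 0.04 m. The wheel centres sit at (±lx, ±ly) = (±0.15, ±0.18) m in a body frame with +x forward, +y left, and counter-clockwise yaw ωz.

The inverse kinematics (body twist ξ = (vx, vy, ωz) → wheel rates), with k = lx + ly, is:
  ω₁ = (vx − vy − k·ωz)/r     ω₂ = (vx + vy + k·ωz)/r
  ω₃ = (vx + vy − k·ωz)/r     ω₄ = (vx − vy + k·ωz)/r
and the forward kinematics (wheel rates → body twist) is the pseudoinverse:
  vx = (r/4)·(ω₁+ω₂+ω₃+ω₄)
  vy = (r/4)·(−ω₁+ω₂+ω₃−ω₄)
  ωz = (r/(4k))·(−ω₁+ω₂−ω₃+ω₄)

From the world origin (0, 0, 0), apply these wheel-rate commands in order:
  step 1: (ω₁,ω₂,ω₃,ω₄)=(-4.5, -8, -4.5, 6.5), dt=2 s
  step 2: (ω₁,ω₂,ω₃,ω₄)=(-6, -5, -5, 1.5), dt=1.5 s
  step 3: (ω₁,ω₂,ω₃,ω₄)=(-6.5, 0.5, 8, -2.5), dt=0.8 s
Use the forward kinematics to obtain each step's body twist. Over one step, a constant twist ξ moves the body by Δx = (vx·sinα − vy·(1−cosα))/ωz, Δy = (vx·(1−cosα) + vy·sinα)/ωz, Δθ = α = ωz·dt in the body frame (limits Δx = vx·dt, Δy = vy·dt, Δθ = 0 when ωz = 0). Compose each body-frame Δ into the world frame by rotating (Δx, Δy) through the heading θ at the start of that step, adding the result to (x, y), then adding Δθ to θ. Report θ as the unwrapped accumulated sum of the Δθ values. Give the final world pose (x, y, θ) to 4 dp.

(-0.3642, -0.4209, 0.7106)

step 1: ξ=(vx,vy,ωz)=(-0.1050, -0.1450, 0.2273), dt=2.0 → body Δ=(-0.1381, -0.3270, 0.4545) → world pose (-0.1381, -0.3270, 0.4545)
step 2: ξ=(vx,vy,ωz)=(-0.1450, -0.0550, 0.2273), dt=1.5 → body Δ=(-0.1994, -0.1176, 0.3409) → world pose (-0.2656, -0.5203, 0.7955)
step 3: ξ=(vx,vy,ωz)=(-0.0050, 0.1750, -0.1061), dt=0.8 → body Δ=(0.0019, 0.1400, -0.0848) → world pose (-0.3642, -0.4209, 0.7106)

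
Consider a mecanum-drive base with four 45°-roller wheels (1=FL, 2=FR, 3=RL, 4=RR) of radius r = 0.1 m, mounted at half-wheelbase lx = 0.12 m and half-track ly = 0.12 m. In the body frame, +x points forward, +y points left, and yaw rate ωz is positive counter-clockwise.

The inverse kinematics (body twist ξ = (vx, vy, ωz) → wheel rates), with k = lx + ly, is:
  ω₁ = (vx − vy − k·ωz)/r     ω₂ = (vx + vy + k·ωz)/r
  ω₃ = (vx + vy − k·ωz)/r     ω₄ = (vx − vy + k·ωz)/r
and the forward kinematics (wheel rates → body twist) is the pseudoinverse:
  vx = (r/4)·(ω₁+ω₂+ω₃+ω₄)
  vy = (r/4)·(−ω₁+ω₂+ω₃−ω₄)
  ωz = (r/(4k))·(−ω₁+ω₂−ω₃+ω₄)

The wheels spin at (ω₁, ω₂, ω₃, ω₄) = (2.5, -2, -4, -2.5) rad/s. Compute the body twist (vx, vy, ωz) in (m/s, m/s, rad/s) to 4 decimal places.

(-0.1500, -0.1500, -0.3125)

k = lx + ly = 0.12 + 0.12 = 0.2400
ω₁+ω₂+ω₃+ω₄ = -6.0000  →  vx = (0.1/4)·-6.0000 = -0.1500
−ω₁+ω₂+ω₃−ω₄ = -6.0000  →  vy = (0.1/4)·-6.0000 = -0.1500
−ω₁+ω₂−ω₃+ω₄ = -3.0000  →  ωz = (0.1/0.9600)·-3.0000 = -0.3125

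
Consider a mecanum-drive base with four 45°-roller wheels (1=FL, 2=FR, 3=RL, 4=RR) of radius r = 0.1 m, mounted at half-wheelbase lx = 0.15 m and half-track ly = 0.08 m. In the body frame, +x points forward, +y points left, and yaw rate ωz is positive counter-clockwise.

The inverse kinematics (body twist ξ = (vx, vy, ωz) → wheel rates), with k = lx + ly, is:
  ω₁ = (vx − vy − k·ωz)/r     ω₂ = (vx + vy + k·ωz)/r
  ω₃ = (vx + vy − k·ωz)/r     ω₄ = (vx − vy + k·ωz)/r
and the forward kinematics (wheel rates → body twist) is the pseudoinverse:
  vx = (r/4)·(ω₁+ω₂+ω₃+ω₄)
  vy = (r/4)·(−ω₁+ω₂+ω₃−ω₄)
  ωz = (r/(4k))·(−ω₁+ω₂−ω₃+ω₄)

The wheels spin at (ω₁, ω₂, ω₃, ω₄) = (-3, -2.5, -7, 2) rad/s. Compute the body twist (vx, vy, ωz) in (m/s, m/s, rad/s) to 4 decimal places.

(-0.2625, -0.2125, 1.0326)

k = lx + ly = 0.15 + 0.08 = 0.2300
ω₁+ω₂+ω₃+ω₄ = -10.5000  →  vx = (0.1/4)·-10.5000 = -0.2625
−ω₁+ω₂+ω₃−ω₄ = -8.5000  →  vy = (0.1/4)·-8.5000 = -0.2125
−ω₁+ω₂−ω₃+ω₄ = 9.5000  →  ωz = (0.1/0.9200)·9.5000 = 1.0326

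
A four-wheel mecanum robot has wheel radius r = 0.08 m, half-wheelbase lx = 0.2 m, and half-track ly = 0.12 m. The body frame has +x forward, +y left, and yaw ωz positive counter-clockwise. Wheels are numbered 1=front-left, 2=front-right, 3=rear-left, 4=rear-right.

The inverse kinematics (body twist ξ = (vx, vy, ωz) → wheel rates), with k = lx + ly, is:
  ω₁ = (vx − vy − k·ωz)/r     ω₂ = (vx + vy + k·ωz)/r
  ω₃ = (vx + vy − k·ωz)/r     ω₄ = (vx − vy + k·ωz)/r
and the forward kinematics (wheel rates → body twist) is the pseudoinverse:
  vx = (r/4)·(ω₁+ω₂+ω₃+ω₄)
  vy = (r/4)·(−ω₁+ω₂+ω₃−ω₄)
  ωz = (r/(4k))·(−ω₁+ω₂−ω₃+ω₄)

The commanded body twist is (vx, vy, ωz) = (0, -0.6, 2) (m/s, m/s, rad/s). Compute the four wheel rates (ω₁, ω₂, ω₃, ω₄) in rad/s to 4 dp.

(-0.5000, 0.5000, -15.5000, 15.5000)

k = lx + ly = 0.2 + 0.12 = 0.3200;  k·ωz = 0.3200·2 = 0.6400
ω₁ (FL) = (vx − vy − k·ωz)/r = -0.0400/0.08 = -0.5000
ω₂ (FR) = (vx + vy + k·ωz)/r = 0.0400/0.08 = 0.5000
ω₃ (RL) = (vx + vy − k·ωz)/r = -1.2400/0.08 = -15.5000
ω₄ (RR) = (vx − vy + k·ωz)/r = 1.2400/0.08 = 15.5000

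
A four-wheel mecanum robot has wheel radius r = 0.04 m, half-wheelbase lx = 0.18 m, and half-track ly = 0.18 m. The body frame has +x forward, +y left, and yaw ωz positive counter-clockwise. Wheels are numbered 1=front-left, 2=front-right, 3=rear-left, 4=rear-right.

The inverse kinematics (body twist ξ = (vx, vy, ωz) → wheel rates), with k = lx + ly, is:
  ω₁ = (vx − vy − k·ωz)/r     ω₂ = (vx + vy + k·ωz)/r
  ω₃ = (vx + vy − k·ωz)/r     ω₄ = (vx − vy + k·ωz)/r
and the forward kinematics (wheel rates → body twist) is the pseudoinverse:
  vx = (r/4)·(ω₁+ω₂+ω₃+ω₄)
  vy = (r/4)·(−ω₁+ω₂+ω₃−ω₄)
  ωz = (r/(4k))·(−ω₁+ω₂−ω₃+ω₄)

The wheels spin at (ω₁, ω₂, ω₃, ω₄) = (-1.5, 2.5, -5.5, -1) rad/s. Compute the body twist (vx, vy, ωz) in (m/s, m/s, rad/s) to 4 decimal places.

k = lx + ly = 0.18 + 0.18 = 0.3600
ω₁+ω₂+ω₃+ω₄ = -5.5000  →  vx = (0.04/4)·-5.5000 = -0.0550
−ω₁+ω₂+ω₃−ω₄ = -0.5000  →  vy = (0.04/4)·-0.5000 = -0.0050
−ω₁+ω₂−ω₃+ω₄ = 8.5000  →  ωz = (0.04/1.4400)·8.5000 = 0.2361

(-0.0550, -0.0050, 0.2361)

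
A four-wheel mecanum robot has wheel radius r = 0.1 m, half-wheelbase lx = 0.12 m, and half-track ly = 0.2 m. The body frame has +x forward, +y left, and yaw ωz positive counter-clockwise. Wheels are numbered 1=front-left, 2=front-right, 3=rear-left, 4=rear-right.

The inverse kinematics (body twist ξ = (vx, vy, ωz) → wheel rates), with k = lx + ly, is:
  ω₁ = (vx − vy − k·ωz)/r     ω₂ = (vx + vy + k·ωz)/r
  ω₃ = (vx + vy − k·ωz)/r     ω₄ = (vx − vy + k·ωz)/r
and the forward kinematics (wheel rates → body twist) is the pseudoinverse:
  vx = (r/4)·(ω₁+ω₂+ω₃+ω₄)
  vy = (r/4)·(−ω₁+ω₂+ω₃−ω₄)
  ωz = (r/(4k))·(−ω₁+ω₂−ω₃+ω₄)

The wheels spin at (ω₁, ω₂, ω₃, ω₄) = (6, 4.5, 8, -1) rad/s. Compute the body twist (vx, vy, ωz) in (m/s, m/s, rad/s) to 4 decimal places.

k = lx + ly = 0.12 + 0.2 = 0.3200
ω₁+ω₂+ω₃+ω₄ = 17.5000  →  vx = (0.1/4)·17.5000 = 0.4375
−ω₁+ω₂+ω₃−ω₄ = 7.5000  →  vy = (0.1/4)·7.5000 = 0.1875
−ω₁+ω₂−ω₃+ω₄ = -10.5000  →  ωz = (0.1/1.2800)·-10.5000 = -0.8203

(0.4375, 0.1875, -0.8203)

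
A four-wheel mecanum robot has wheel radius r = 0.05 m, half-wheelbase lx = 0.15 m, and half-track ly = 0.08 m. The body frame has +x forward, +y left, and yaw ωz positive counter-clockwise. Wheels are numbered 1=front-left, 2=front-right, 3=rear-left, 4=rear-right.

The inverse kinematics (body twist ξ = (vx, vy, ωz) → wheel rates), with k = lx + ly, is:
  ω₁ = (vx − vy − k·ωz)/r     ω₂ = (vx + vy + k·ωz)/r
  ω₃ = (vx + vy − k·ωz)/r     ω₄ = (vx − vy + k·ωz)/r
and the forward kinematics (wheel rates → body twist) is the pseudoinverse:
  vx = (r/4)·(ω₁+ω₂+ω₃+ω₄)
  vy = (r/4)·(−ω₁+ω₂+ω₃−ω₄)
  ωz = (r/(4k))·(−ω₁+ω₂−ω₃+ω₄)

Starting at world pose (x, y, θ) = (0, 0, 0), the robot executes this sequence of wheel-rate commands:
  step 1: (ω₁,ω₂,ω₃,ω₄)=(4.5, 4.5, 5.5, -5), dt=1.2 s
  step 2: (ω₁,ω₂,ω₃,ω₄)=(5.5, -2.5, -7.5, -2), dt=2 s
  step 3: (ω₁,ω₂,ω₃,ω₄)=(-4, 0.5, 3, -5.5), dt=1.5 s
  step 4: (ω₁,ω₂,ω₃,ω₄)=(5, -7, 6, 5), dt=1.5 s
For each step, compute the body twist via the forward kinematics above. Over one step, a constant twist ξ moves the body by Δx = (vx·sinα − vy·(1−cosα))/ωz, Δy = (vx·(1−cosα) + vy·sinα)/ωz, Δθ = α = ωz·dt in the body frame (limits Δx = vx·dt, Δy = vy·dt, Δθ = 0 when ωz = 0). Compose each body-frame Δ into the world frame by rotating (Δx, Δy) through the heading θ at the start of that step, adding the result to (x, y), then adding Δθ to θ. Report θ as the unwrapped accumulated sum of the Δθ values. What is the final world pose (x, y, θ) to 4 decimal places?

(-0.2331, 0.0851, -2.3424)

step 1: ξ=(vx,vy,ωz)=(0.1188, 0.1313, -0.5707), dt=1.2 → body Δ=(0.1835, 0.0986, -0.6848) → world pose (0.1835, 0.0986, -0.6848)
step 2: ξ=(vx,vy,ωz)=(-0.0812, -0.1688, -0.1359), dt=2.0 → body Δ=(-0.2061, -0.3114, -0.2717) → world pose (-0.1731, -0.0123, -0.9565)
step 3: ξ=(vx,vy,ωz)=(-0.0750, 0.1625, -0.2174), dt=1.5 → body Δ=(-0.0711, 0.2576, -0.3261) → world pose (-0.0036, 0.1943, -1.2826)
step 4: ξ=(vx,vy,ωz)=(0.1125, -0.1375, -0.7065), dt=1.5 → body Δ=(0.0395, -0.2511, -1.0598) → world pose (-0.2331, 0.0851, -2.3424)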